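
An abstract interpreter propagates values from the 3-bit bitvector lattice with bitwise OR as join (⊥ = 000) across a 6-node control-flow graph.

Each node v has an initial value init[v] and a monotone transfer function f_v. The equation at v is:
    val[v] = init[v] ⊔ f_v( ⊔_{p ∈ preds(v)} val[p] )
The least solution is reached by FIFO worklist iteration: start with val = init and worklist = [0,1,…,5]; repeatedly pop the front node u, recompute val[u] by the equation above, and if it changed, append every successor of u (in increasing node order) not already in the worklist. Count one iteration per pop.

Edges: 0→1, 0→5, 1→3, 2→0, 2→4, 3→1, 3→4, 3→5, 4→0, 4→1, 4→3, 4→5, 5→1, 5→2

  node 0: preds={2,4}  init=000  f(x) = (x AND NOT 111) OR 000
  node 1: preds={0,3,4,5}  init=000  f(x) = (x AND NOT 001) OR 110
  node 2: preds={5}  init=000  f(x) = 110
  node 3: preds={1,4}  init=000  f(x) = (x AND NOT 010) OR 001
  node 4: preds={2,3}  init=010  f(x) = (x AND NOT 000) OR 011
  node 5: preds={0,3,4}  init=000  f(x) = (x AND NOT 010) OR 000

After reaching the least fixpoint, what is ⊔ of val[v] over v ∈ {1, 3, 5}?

Worklist (10 pops):
  #1 pop 0: in=010 → 000 (no change)
  #2 pop 1: in=010 → 110 (was 000); enqueue []
  #3 pop 2: in=000 → 110 (was 000); enqueue [0]
  #4 pop 3: in=110 → 101 (was 000); enqueue [1]
  #5 pop 4: in=111 → 111 (was 010); enqueue [3]
  #6 pop 5: in=111 → 101 (was 000); enqueue [2]
  #7 pop 0: in=111 → 000 (no change)
  #8 pop 1: in=111 → 110 (no change)
  #9 pop 3: in=111 → 101 (no change)
  #10 pop 2: in=101 → 110 (no change)

Fixpoint:
  val[0] = 000
  val[1] = 110
  val[2] = 110
  val[3] = 101
  val[4] = 111
  val[5] = 101

111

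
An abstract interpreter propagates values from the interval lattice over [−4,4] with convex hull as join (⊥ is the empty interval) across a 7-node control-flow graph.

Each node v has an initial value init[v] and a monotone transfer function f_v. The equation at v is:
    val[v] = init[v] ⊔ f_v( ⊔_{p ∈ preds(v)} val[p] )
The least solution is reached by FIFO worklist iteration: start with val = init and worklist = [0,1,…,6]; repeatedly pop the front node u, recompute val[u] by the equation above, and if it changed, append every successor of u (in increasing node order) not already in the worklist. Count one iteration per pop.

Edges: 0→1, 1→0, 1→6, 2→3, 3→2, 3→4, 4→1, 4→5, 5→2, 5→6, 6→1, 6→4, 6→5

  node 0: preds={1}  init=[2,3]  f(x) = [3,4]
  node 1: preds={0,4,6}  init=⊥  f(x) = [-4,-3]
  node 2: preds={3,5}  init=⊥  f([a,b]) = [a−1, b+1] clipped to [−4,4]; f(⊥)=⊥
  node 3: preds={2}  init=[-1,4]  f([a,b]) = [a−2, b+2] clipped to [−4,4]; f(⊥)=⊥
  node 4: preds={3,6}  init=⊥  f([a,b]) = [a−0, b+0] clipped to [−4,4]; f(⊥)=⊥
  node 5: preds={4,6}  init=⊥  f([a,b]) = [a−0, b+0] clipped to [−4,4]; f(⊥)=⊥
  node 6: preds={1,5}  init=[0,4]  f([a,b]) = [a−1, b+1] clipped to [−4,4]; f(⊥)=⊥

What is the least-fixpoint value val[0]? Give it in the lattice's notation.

[2,4]

Trace (13 dequeues):
  [1] u=0 | in ⊥ | out [2,4] | prev [2,3] | push {}
  [2] u=1 | in [0,4] | out [-4,-3] | prev ⊥ | push {0}
  [3] u=2 | in [-1,4] | out [-2,4] | prev ⊥ | push {}
  [4] u=3 | in [-2,4] | out [-4,4] | prev [-1,4] | push {2}
  [5] u=4 | in [-4,4] | out [-4,4] | prev ⊥ | push {1}
  [6] u=5 | in [-4,4] | out [-4,4] | prev ⊥ | push {}
  [7] u=6 | in [-4,4] | out [-4,4] | prev [0,4] | push {4,5}
  [8] u=0 | in [-4,-3] | out [2,4] | ==
  [9] u=2 | in [-4,4] | out [-4,4] | prev [-2,4] | push {3}
  [10] u=1 | in [-4,4] | out [-4,-3] | ==
  [11] u=4 | in [-4,4] | out [-4,4] | ==
  [12] u=5 | in [-4,4] | out [-4,4] | ==
  [13] u=3 | in [-4,4] | out [-4,4] | ==

Converged values:
  [0] [2,4]
  [1] [-4,-3]
  [2] [-4,4]
  [3] [-4,4]
  [4] [-4,4]
  [5] [-4,4]
  [6] [-4,4]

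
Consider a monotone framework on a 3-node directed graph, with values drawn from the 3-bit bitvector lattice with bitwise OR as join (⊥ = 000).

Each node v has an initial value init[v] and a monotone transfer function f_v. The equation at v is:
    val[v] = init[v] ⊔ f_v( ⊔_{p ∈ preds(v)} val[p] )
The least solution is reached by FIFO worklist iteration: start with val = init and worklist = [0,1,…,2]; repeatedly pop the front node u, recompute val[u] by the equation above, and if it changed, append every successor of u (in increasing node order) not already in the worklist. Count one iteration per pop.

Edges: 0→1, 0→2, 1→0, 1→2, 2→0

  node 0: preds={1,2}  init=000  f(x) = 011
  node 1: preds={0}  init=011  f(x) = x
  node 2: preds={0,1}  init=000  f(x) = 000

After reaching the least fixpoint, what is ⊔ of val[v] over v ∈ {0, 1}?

Iteration log — 3 steps:
  step 1. node 0  ⊔preds=011  new=011  old=000  +wl: 
  step 2. node 1  ⊔preds=011  new=011  stable
  step 3. node 2  ⊔preds=011  new=000  stable

Least fixpoint reached:
  node 0: 011
  node 1: 011
  node 2: 000

011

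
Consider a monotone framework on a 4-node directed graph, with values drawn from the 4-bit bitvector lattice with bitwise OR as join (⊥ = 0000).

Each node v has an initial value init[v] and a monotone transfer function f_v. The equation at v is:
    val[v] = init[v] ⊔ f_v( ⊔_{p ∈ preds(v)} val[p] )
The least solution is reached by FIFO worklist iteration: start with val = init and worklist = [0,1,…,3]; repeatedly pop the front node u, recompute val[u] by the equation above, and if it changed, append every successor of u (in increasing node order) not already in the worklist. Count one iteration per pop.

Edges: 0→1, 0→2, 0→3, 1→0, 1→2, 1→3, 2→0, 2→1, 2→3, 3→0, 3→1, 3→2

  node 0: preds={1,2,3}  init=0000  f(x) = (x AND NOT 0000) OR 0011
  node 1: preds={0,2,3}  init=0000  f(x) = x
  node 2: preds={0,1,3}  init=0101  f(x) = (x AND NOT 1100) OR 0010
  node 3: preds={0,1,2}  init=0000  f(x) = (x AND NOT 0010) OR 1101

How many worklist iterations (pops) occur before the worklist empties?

Worklist (9 pops):
  #1 pop 0: in=0101 → 0111 (was 0000); enqueue []
  #2 pop 1: in=0111 → 0111 (was 0000); enqueue [0]
  #3 pop 2: in=0111 → 0111 (was 0101); enqueue [1]
  #4 pop 3: in=0111 → 1101 (was 0000); enqueue [2]
  #5 pop 0: in=1111 → 1111 (was 0111); enqueue [3]
  #6 pop 1: in=1111 → 1111 (was 0111); enqueue [0]
  #7 pop 2: in=1111 → 0111 (no change)
  #8 pop 3: in=1111 → 1101 (no change)
  #9 pop 0: in=1111 → 1111 (no change)

Fixpoint:
  val[0] = 1111
  val[1] = 1111
  val[2] = 0111
  val[3] = 1101

9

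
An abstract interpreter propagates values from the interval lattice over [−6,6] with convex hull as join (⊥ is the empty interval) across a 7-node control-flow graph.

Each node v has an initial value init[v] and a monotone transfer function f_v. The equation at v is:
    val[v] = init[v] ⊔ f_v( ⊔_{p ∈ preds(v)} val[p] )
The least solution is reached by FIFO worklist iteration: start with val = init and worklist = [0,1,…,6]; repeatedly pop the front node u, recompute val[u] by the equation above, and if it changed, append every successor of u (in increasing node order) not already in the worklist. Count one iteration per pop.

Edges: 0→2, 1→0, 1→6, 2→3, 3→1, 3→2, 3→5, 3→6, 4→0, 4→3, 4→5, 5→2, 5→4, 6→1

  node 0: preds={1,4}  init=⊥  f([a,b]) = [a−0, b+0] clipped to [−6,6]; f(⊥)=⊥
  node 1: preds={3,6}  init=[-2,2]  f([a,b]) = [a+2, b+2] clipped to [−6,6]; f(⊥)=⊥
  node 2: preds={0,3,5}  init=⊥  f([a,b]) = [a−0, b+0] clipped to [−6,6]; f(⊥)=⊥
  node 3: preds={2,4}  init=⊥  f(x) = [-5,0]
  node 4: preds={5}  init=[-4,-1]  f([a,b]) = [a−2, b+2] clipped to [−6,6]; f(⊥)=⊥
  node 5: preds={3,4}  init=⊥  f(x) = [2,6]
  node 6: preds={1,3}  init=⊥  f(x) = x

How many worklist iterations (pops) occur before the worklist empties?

19

Trace (19 dequeues):
  [1] u=0 | in [-4,2] | out [-4,2] | prev ⊥ | push {}
  [2] u=1 | in ⊥ | out [-2,2] | ==
  [3] u=2 | in [-4,2] | out [-4,2] | prev ⊥ | push {}
  [4] u=3 | in [-4,2] | out [-5,0] | prev ⊥ | push {1,2}
  [5] u=4 | in ⊥ | out [-4,-1] | ==
  [6] u=5 | in [-5,0] | out [2,6] | prev ⊥ | push {4}
  [7] u=6 | in [-5,2] | out [-5,2] | prev ⊥ | push {}
  [8] u=1 | in [-5,2] | out [-3,4] | prev [-2,2] | push {0,6}
  [9] u=2 | in [-5,6] | out [-5,6] | prev [-4,2] | push {3}
  [10] u=4 | in [2,6] | out [-4,6] | prev [-4,-1] | push {5}
  [11] u=0 | in [-4,6] | out [-4,6] | prev [-4,2] | push {2}
  [12] u=6 | in [-5,4] | out [-5,4] | prev [-5,2] | push {1}
  [13] u=3 | in [-5,6] | out [-5,0] | ==
  [14] u=5 | in [-5,6] | out [2,6] | ==
  [15] u=2 | in [-5,6] | out [-5,6] | ==
  [16] u=1 | in [-5,4] | out [-3,6] | prev [-3,4] | push {0,6}
  [17] u=0 | in [-4,6] | out [-4,6] | ==
  [18] u=6 | in [-5,6] | out [-5,6] | prev [-5,4] | push {1}
  [19] u=1 | in [-5,6] | out [-3,6] | ==

Converged values:
  [0] [-4,6]
  [1] [-3,6]
  [2] [-5,6]
  [3] [-5,0]
  [4] [-4,6]
  [5] [2,6]
  [6] [-5,6]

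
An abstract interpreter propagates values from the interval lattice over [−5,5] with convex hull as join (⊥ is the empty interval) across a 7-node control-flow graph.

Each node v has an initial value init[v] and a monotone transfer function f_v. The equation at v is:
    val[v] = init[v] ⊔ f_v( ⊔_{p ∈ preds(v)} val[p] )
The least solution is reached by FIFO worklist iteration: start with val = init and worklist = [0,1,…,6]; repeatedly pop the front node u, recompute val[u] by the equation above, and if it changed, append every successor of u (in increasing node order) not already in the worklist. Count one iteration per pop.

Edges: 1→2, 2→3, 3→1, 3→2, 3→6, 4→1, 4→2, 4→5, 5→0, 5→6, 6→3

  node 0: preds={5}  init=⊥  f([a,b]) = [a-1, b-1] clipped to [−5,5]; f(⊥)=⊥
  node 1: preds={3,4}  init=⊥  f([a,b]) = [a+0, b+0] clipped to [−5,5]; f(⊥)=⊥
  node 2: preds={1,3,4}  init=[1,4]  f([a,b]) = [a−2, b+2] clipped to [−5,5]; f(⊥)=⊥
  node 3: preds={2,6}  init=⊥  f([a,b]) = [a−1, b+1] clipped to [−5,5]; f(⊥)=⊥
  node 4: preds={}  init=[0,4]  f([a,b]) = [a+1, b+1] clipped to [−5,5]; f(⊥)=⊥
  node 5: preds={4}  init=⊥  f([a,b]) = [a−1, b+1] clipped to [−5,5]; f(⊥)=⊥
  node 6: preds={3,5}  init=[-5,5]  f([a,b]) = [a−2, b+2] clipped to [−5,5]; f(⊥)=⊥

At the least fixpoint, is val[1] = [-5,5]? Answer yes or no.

yes

Iteration log — 11 steps:
  step 1. node 0  ⊔preds=⊥  new=⊥  stable
  step 2. node 1  ⊔preds=[0,4]  new=[0,4]  old=⊥  +wl: 
  step 3. node 2  ⊔preds=[0,4]  new=[-2,5]  old=[1,4]  +wl: 
  step 4. node 3  ⊔preds=[-5,5]  new=[-5,5]  old=⊥  +wl: 1,2
  step 5. node 4  ⊔preds=⊥  new=[0,4]  stable
  step 6. node 5  ⊔preds=[0,4]  new=[-1,5]  old=⊥  +wl: 0
  step 7. node 6  ⊔preds=[-5,5]  new=[-5,5]  stable
  step 8. node 1  ⊔preds=[-5,5]  new=[-5,5]  old=[0,4]  +wl: 
  step 9. node 2  ⊔preds=[-5,5]  new=[-5,5]  old=[-2,5]  +wl: 3
  step 10. node 0  ⊔preds=[-1,5]  new=[-2,4]  old=⊥  +wl: 
  step 11. node 3  ⊔preds=[-5,5]  new=[-5,5]  stable

Least fixpoint reached:
  node 0: [-2,4]
  node 1: [-5,5]
  node 2: [-5,5]
  node 3: [-5,5]
  node 4: [0,4]
  node 5: [-1,5]
  node 6: [-5,5]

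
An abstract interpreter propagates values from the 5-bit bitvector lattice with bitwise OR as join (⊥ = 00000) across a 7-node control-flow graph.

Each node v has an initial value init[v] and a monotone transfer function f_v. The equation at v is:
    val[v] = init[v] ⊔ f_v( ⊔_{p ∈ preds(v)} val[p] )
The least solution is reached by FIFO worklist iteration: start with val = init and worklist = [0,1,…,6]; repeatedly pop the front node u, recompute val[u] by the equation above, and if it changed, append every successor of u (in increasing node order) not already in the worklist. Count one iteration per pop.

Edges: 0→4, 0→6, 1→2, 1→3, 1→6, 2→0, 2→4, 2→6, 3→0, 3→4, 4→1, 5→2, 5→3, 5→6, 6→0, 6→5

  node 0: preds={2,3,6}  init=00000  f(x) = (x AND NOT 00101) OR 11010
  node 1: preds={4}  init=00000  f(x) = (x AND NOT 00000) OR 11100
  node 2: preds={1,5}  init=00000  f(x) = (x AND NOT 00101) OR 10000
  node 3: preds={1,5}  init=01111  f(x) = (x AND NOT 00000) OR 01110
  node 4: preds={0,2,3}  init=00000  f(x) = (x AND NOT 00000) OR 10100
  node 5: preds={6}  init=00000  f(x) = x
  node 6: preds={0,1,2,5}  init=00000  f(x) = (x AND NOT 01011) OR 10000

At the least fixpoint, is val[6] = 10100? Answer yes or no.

Trace (15 dequeues):
  [1] u=0 | in 01111 | out 11010 | prev 00000 | push {}
  [2] u=1 | in 00000 | out 11100 | prev 00000 | push {}
  [3] u=2 | in 11100 | out 11000 | prev 00000 | push {0}
  [4] u=3 | in 11100 | out 11111 | prev 01111 | push {}
  [5] u=4 | in 11111 | out 11111 | prev 00000 | push {1}
  [6] u=5 | in 00000 | out 00000 | ==
  [7] u=6 | in 11110 | out 10100 | prev 00000 | push {5}
  [8] u=0 | in 11111 | out 11010 | ==
  [9] u=1 | in 11111 | out 11111 | prev 11100 | push {2,3,6}
  [10] u=5 | in 10100 | out 10100 | prev 00000 | push {}
  [11] u=2 | in 11111 | out 11010 | prev 11000 | push {0,4}
  [12] u=3 | in 11111 | out 11111 | ==
  [13] u=6 | in 11111 | out 10100 | ==
  [14] u=0 | in 11111 | out 11010 | ==
  [15] u=4 | in 11111 | out 11111 | ==

Converged values:
  [0] 11010
  [1] 11111
  [2] 11010
  [3] 11111
  [4] 11111
  [5] 10100
  [6] 10100

yes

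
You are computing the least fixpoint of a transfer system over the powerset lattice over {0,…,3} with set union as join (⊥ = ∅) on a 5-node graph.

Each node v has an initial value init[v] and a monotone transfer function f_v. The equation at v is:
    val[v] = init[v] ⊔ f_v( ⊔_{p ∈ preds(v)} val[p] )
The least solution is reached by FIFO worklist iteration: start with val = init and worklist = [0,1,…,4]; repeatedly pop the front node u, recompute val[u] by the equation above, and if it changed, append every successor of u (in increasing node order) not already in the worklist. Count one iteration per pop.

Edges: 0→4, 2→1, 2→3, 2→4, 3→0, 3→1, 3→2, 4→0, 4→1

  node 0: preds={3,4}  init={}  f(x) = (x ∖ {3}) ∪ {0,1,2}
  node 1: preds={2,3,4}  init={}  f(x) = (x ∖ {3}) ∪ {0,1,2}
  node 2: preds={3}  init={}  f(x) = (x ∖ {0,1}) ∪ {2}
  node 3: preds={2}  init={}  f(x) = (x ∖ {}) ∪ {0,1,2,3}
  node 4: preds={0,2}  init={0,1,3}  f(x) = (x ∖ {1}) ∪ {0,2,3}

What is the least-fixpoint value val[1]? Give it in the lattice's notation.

{0,1,2}

Trace (11 dequeues):
  [1] u=0 | in {0,1,3} | out {0,1,2} | prev {} | push {}
  [2] u=1 | in {0,1,3} | out {0,1,2} | prev {} | push {}
  [3] u=2 | in {} | out {2} | prev {} | push {1}
  [4] u=3 | in {2} | out {0,1,2,3} | prev {} | push {0,2}
  [5] u=4 | in {0,1,2} | out {0,1,2,3} | prev {0,1,3} | push {}
  [6] u=1 | in {0,1,2,3} | out {0,1,2} | ==
  [7] u=0 | in {0,1,2,3} | out {0,1,2} | ==
  [8] u=2 | in {0,1,2,3} | out {2,3} | prev {2} | push {1,3,4}
  [9] u=1 | in {0,1,2,3} | out {0,1,2} | ==
  [10] u=3 | in {2,3} | out {0,1,2,3} | ==
  [11] u=4 | in {0,1,2,3} | out {0,1,2,3} | ==

Converged values:
  [0] {0,1,2}
  [1] {0,1,2}
  [2] {2,3}
  [3] {0,1,2,3}
  [4] {0,1,2,3}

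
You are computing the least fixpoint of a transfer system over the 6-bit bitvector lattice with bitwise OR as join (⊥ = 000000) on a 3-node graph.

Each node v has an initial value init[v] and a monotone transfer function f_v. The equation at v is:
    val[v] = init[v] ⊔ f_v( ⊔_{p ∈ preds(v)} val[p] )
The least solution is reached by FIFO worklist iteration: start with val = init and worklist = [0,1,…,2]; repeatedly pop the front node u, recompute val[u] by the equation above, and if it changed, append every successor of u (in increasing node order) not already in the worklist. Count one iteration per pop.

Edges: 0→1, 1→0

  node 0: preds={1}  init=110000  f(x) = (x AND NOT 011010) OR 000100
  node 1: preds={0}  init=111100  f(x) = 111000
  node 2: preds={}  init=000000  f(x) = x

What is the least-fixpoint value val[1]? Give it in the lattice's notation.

Trace (3 dequeues):
  [1] u=0 | in 111100 | out 110100 | prev 110000 | push {}
  [2] u=1 | in 110100 | out 111100 | ==
  [3] u=2 | in 000000 | out 000000 | ==

Converged values:
  [0] 110100
  [1] 111100
  [2] 000000

111100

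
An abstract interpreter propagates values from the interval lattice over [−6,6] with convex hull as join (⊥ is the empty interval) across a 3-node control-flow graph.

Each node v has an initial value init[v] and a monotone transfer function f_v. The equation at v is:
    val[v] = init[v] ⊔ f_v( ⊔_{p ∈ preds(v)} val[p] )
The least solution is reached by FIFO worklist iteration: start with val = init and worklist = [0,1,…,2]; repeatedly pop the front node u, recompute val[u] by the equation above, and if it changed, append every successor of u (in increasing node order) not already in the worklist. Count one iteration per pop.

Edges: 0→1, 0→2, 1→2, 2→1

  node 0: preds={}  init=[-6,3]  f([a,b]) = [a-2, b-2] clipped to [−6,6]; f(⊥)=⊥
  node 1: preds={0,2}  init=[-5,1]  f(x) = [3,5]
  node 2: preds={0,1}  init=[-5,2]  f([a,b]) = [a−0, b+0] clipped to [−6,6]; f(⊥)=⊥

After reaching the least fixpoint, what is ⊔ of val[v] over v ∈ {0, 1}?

[-6,5]

Worklist (4 pops):
  #1 pop 0: in=⊥ → [-6,3] (no change)
  #2 pop 1: in=[-6,3] → [-5,5] (was [-5,1]); enqueue []
  #3 pop 2: in=[-6,5] → [-6,5] (was [-5,2]); enqueue [1]
  #4 pop 1: in=[-6,5] → [-5,5] (no change)

Fixpoint:
  val[0] = [-6,3]
  val[1] = [-5,5]
  val[2] = [-6,5]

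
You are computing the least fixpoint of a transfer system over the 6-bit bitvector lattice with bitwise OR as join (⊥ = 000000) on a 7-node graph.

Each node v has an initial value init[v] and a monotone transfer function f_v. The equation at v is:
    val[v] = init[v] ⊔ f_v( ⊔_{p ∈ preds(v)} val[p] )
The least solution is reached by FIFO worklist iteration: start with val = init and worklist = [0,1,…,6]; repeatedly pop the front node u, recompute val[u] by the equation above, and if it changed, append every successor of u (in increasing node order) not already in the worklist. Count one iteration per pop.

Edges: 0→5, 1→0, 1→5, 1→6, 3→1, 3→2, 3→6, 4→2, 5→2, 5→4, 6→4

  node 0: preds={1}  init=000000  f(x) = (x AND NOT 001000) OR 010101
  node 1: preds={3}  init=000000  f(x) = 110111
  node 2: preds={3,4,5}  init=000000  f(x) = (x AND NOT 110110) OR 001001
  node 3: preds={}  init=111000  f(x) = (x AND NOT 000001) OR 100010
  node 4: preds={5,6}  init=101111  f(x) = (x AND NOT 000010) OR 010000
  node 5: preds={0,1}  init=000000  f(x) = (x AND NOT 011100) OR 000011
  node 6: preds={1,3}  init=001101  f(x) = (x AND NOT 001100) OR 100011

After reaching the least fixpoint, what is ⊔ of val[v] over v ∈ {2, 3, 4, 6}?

Iteration log — 12 steps:
  step 1. node 0  ⊔preds=000000  new=010101  old=000000  +wl: 
  step 2. node 1  ⊔preds=111000  new=110111  old=000000  +wl: 0
  step 3. node 2  ⊔preds=111111  new=001001  old=000000  +wl: 
  step 4. node 3  ⊔preds=000000  new=111010  old=111000  +wl: 1,2
  step 5. node 4  ⊔preds=001101  new=111111  old=101111  +wl: 
  step 6. node 5  ⊔preds=110111  new=100011  old=000000  +wl: 4
  step 7. node 6  ⊔preds=111111  new=111111  old=001101  +wl: 
  step 8. node 0  ⊔preds=110111  new=110111  old=010101  +wl: 5
  step 9. node 1  ⊔preds=111010  new=110111  stable
  step 10. node 2  ⊔preds=111111  new=001001  stable
  step 11. node 4  ⊔preds=111111  new=111111  stable
  step 12. node 5  ⊔preds=110111  new=100011  stable

Least fixpoint reached:
  node 0: 110111
  node 1: 110111
  node 2: 001001
  node 3: 111010
  node 4: 111111
  node 5: 100011
  node 6: 111111

111111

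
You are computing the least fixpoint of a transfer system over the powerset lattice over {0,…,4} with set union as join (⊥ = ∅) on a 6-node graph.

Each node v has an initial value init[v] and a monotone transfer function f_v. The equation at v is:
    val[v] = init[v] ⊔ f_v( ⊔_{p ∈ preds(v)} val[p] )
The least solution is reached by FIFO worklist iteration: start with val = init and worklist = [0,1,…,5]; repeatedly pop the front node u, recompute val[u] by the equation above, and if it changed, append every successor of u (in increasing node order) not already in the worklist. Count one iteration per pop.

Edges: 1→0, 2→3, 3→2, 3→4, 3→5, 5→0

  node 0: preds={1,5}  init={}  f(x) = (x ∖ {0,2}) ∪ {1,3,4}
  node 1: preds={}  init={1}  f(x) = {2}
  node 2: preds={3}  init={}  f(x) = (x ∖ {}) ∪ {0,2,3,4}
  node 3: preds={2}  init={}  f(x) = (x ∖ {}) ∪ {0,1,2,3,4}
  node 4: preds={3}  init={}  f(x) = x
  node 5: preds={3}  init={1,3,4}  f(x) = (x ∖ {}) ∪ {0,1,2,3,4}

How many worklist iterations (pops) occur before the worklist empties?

Trace (9 dequeues):
  [1] u=0 | in {1,3,4} | out {1,3,4} | prev {} | push {}
  [2] u=1 | in {} | out {1,2} | prev {1} | push {0}
  [3] u=2 | in {} | out {0,2,3,4} | prev {} | push {}
  [4] u=3 | in {0,2,3,4} | out {0,1,2,3,4} | prev {} | push {2}
  [5] u=4 | in {0,1,2,3,4} | out {0,1,2,3,4} | prev {} | push {}
  [6] u=5 | in {0,1,2,3,4} | out {0,1,2,3,4} | prev {1,3,4} | push {}
  [7] u=0 | in {0,1,2,3,4} | out {1,3,4} | ==
  [8] u=2 | in {0,1,2,3,4} | out {0,1,2,3,4} | prev {0,2,3,4} | push {3}
  [9] u=3 | in {0,1,2,3,4} | out {0,1,2,3,4} | ==

Converged values:
  [0] {1,3,4}
  [1] {1,2}
  [2] {0,1,2,3,4}
  [3] {0,1,2,3,4}
  [4] {0,1,2,3,4}
  [5] {0,1,2,3,4}

9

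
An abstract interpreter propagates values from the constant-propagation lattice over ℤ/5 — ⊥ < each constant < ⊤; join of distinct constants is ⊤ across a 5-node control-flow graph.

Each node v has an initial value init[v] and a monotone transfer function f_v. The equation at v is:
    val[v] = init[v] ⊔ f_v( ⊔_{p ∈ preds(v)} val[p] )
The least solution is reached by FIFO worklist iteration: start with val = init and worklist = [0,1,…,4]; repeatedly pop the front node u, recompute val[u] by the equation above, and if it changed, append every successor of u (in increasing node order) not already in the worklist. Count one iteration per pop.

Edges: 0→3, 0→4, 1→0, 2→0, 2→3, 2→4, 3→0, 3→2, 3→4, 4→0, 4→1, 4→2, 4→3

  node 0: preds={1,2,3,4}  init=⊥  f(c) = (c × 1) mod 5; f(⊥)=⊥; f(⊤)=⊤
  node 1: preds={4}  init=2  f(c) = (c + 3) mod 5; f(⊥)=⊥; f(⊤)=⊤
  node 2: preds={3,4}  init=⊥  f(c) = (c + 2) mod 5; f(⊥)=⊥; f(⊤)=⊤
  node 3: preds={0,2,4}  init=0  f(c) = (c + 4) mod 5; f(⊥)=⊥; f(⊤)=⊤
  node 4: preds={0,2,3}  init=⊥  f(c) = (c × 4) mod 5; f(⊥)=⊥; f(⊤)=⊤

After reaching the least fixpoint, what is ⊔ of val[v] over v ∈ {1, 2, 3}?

⊤

Trace (11 dequeues):
  [1] u=0 | in ⊤ | out ⊤ | prev ⊥ | push {}
  [2] u=1 | in ⊥ | out 2 | ==
  [3] u=2 | in 0 | out 2 | prev ⊥ | push {0}
  [4] u=3 | in ⊤ | out ⊤ | prev 0 | push {2}
  [5] u=4 | in ⊤ | out ⊤ | prev ⊥ | push {1,3}
  [6] u=0 | in ⊤ | out ⊤ | ==
  [7] u=2 | in ⊤ | out ⊤ | prev 2 | push {0,4}
  [8] u=1 | in ⊤ | out ⊤ | prev 2 | push {}
  [9] u=3 | in ⊤ | out ⊤ | ==
  [10] u=0 | in ⊤ | out ⊤ | ==
  [11] u=4 | in ⊤ | out ⊤ | ==

Converged values:
  [0] ⊤
  [1] ⊤
  [2] ⊤
  [3] ⊤
  [4] ⊤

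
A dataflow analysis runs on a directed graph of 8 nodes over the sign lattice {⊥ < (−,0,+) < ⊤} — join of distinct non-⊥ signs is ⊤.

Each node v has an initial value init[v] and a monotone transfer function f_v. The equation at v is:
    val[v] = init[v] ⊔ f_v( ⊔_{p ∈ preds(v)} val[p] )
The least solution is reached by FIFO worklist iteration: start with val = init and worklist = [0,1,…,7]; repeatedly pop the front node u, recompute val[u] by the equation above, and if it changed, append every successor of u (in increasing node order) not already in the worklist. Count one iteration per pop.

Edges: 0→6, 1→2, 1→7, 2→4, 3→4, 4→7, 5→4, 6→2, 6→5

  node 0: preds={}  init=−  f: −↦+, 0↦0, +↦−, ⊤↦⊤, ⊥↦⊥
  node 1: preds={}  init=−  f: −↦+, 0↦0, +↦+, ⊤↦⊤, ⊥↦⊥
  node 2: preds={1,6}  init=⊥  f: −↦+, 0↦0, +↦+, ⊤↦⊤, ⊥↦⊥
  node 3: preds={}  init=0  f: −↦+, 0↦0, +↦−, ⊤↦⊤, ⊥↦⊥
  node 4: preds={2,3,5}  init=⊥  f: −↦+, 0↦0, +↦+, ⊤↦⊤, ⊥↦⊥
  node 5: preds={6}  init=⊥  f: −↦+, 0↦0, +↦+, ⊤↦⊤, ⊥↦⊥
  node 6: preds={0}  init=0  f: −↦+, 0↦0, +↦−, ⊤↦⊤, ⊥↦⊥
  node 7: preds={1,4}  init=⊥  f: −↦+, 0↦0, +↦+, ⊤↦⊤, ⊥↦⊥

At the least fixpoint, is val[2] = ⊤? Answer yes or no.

Trace (12 dequeues):
  [1] u=0 | in ⊥ | out − | ==
  [2] u=1 | in ⊥ | out − | ==
  [3] u=2 | in ⊤ | out ⊤ | prev ⊥ | push {}
  [4] u=3 | in ⊥ | out 0 | ==
  [5] u=4 | in ⊤ | out ⊤ | prev ⊥ | push {}
  [6] u=5 | in 0 | out 0 | prev ⊥ | push {4}
  [7] u=6 | in − | out ⊤ | prev 0 | push {2,5}
  [8] u=7 | in ⊤ | out ⊤ | prev ⊥ | push {}
  [9] u=4 | in ⊤ | out ⊤ | ==
  [10] u=2 | in ⊤ | out ⊤ | ==
  [11] u=5 | in ⊤ | out ⊤ | prev 0 | push {4}
  [12] u=4 | in ⊤ | out ⊤ | ==

Converged values:
  [0] −
  [1] −
  [2] ⊤
  [3] 0
  [4] ⊤
  [5] ⊤
  [6] ⊤
  [7] ⊤

yes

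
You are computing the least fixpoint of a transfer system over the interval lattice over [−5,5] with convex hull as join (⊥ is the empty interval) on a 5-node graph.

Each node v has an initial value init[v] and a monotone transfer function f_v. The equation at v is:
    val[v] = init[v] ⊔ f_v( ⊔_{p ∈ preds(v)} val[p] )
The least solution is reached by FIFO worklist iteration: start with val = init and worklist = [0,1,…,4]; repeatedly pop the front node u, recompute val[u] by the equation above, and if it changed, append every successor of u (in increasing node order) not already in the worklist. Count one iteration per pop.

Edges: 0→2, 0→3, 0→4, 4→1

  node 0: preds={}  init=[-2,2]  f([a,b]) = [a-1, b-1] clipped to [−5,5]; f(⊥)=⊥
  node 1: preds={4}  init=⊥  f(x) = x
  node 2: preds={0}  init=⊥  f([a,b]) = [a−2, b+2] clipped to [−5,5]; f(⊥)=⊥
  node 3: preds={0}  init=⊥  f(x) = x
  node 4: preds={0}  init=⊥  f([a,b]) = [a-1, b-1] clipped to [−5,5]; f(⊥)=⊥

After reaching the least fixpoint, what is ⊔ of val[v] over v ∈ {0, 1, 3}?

Worklist (6 pops):
  #1 pop 0: in=⊥ → [-2,2] (no change)
  #2 pop 1: in=⊥ → ⊥ (no change)
  #3 pop 2: in=[-2,2] → [-4,4] (was ⊥); enqueue []
  #4 pop 3: in=[-2,2] → [-2,2] (was ⊥); enqueue []
  #5 pop 4: in=[-2,2] → [-3,1] (was ⊥); enqueue [1]
  #6 pop 1: in=[-3,1] → [-3,1] (was ⊥); enqueue []

Fixpoint:
  val[0] = [-2,2]
  val[1] = [-3,1]
  val[2] = [-4,4]
  val[3] = [-2,2]
  val[4] = [-3,1]

[-3,2]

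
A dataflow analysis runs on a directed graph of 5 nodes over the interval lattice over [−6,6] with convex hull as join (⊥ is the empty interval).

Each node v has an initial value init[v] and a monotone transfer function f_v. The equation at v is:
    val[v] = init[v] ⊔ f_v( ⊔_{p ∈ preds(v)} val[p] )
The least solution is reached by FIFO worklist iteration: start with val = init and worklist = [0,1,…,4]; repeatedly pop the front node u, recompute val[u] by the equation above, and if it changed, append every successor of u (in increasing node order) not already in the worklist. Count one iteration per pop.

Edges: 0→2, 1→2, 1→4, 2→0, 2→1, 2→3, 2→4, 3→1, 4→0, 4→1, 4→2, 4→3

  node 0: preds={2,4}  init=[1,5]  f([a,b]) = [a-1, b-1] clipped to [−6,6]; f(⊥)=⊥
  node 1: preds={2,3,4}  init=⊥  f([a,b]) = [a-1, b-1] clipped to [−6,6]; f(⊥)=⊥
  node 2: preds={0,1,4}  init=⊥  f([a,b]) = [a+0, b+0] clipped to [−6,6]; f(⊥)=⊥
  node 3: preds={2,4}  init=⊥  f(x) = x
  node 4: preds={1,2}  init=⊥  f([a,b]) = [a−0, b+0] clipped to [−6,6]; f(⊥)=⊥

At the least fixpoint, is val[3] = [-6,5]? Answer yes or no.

Worklist (44 pops):
  #1 pop 0: in=⊥ → [1,5] (no change)
  #2 pop 1: in=⊥ → ⊥ (no change)
  #3 pop 2: in=[1,5] → [1,5] (was ⊥); enqueue [0,1]
  #4 pop 3: in=[1,5] → [1,5] (was ⊥); enqueue []
  #5 pop 4: in=[1,5] → [1,5] (was ⊥); enqueue [2,3]
  #6 pop 0: in=[1,5] → [0,5] (was [1,5]); enqueue []
  #7 pop 1: in=[1,5] → [0,4] (was ⊥); enqueue [4]
  #8 pop 2: in=[0,5] → [0,5] (was [1,5]); enqueue [0,1]
  #9 pop 3: in=[0,5] → [0,5] (was [1,5]); enqueue []
  #10 pop 4: in=[0,5] → [0,5] (was [1,5]); enqueue [2,3]
  #11 pop 0: in=[0,5] → [-1,5] (was [0,5]); enqueue []
  #12 pop 1: in=[0,5] → [-1,4] (was [0,4]); enqueue [4]
  #13 pop 2: in=[-1,5] → [-1,5] (was [0,5]); enqueue [0,1]
  #14 pop 3: in=[-1,5] → [-1,5] (was [0,5]); enqueue []
  #15 pop 4: in=[-1,5] → [-1,5] (was [0,5]); enqueue [2,3]
  #16 pop 0: in=[-1,5] → [-2,5] (was [-1,5]); enqueue []
  #17 pop 1: in=[-1,5] → [-2,4] (was [-1,4]); enqueue [4]
  #18 pop 2: in=[-2,5] → [-2,5] (was [-1,5]); enqueue [0,1]
  #19 pop 3: in=[-2,5] → [-2,5] (was [-1,5]); enqueue []
  #20 pop 4: in=[-2,5] → [-2,5] (was [-1,5]); enqueue [2,3]
  #21 pop 0: in=[-2,5] → [-3,5] (was [-2,5]); enqueue []
  #22 pop 1: in=[-2,5] → [-3,4] (was [-2,4]); enqueue [4]
  #23 pop 2: in=[-3,5] → [-3,5] (was [-2,5]); enqueue [0,1]
  #24 pop 3: in=[-3,5] → [-3,5] (was [-2,5]); enqueue []
  #25 pop 4: in=[-3,5] → [-3,5] (was [-2,5]); enqueue [2,3]
  #26 pop 0: in=[-3,5] → [-4,5] (was [-3,5]); enqueue []
  #27 pop 1: in=[-3,5] → [-4,4] (was [-3,4]); enqueue [4]
  #28 pop 2: in=[-4,5] → [-4,5] (was [-3,5]); enqueue [0,1]
  #29 pop 3: in=[-4,5] → [-4,5] (was [-3,5]); enqueue []
  #30 pop 4: in=[-4,5] → [-4,5] (was [-3,5]); enqueue [2,3]
  #31 pop 0: in=[-4,5] → [-5,5] (was [-4,5]); enqueue []
  #32 pop 1: in=[-4,5] → [-5,4] (was [-4,4]); enqueue [4]
  #33 pop 2: in=[-5,5] → [-5,5] (was [-4,5]); enqueue [0,1]
  #34 pop 3: in=[-5,5] → [-5,5] (was [-4,5]); enqueue []
  #35 pop 4: in=[-5,5] → [-5,5] (was [-4,5]); enqueue [2,3]
  #36 pop 0: in=[-5,5] → [-6,5] (was [-5,5]); enqueue []
  #37 pop 1: in=[-5,5] → [-6,4] (was [-5,4]); enqueue [4]
  #38 pop 2: in=[-6,5] → [-6,5] (was [-5,5]); enqueue [0,1]
  #39 pop 3: in=[-6,5] → [-6,5] (was [-5,5]); enqueue []
  #40 pop 4: in=[-6,5] → [-6,5] (was [-5,5]); enqueue [2,3]
  #41 pop 0: in=[-6,5] → [-6,5] (no change)
  #42 pop 1: in=[-6,5] → [-6,4] (no change)
  #43 pop 2: in=[-6,5] → [-6,5] (no change)
  #44 pop 3: in=[-6,5] → [-6,5] (no change)

Fixpoint:
  val[0] = [-6,5]
  val[1] = [-6,4]
  val[2] = [-6,5]
  val[3] = [-6,5]
  val[4] = [-6,5]

yes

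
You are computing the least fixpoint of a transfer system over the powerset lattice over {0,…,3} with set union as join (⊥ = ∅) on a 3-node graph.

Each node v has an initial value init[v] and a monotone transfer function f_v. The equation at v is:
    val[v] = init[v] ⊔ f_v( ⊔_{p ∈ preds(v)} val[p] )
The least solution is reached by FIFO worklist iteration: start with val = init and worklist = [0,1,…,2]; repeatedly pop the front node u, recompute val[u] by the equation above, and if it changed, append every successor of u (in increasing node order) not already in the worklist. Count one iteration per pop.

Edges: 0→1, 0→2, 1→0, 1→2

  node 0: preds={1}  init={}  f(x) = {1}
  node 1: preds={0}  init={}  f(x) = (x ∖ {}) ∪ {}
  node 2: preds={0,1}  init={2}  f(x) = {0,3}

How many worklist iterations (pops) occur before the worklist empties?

4

Trace (4 dequeues):
  [1] u=0 | in {} | out {1} | prev {} | push {}
  [2] u=1 | in {1} | out {1} | prev {} | push {0}
  [3] u=2 | in {1} | out {0,2,3} | prev {2} | push {}
  [4] u=0 | in {1} | out {1} | ==

Converged values:
  [0] {1}
  [1] {1}
  [2] {0,2,3}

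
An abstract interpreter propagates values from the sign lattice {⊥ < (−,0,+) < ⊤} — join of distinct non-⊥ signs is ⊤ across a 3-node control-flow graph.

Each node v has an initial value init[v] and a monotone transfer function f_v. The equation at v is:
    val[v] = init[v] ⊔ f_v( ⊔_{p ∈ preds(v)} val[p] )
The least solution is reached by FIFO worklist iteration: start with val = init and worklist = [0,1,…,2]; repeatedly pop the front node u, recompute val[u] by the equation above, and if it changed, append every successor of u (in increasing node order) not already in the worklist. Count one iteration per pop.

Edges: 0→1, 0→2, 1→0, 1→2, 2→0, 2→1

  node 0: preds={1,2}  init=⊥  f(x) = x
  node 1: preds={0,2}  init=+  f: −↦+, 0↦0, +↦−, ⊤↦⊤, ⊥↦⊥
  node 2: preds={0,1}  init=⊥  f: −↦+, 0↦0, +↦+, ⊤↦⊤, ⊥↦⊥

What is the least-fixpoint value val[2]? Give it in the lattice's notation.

Trace (6 dequeues):
  [1] u=0 | in + | out + | prev ⊥ | push {}
  [2] u=1 | in + | out ⊤ | prev + | push {0}
  [3] u=2 | in ⊤ | out ⊤ | prev ⊥ | push {1}
  [4] u=0 | in ⊤ | out ⊤ | prev + | push {2}
  [5] u=1 | in ⊤ | out ⊤ | ==
  [6] u=2 | in ⊤ | out ⊤ | ==

Converged values:
  [0] ⊤
  [1] ⊤
  [2] ⊤

⊤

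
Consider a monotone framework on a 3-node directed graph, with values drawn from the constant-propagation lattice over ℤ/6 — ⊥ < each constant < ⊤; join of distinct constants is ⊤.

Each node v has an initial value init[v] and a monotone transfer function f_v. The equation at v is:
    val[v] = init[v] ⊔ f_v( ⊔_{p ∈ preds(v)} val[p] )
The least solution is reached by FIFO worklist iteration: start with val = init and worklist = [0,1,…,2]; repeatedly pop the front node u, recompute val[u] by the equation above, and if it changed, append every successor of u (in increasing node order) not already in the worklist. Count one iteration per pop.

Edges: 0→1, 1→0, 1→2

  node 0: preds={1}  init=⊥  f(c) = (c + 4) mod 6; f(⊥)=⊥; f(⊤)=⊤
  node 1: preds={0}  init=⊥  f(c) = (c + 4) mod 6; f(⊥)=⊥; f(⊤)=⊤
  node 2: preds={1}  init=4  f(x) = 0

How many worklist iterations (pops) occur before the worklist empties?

3

Trace (3 dequeues):
  [1] u=0 | in ⊥ | out ⊥ | ==
  [2] u=1 | in ⊥ | out ⊥ | ==
  [3] u=2 | in ⊥ | out ⊤ | prev 4 | push {}

Converged values:
  [0] ⊥
  [1] ⊥
  [2] ⊤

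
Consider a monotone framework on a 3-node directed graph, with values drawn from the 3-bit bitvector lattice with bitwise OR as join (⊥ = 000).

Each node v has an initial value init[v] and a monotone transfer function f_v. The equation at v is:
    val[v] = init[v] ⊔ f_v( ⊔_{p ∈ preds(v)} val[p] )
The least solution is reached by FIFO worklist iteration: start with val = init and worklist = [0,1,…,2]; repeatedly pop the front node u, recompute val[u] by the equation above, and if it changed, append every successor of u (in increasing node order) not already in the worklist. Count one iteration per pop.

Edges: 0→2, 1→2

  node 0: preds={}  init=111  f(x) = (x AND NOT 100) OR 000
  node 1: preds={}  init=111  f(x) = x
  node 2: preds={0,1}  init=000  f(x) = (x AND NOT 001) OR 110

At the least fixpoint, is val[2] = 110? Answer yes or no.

Iteration log — 3 steps:
  step 1. node 0  ⊔preds=000  new=111  stable
  step 2. node 1  ⊔preds=000  new=111  stable
  step 3. node 2  ⊔preds=111  new=110  old=000  +wl: 

Least fixpoint reached:
  node 0: 111
  node 1: 111
  node 2: 110

yes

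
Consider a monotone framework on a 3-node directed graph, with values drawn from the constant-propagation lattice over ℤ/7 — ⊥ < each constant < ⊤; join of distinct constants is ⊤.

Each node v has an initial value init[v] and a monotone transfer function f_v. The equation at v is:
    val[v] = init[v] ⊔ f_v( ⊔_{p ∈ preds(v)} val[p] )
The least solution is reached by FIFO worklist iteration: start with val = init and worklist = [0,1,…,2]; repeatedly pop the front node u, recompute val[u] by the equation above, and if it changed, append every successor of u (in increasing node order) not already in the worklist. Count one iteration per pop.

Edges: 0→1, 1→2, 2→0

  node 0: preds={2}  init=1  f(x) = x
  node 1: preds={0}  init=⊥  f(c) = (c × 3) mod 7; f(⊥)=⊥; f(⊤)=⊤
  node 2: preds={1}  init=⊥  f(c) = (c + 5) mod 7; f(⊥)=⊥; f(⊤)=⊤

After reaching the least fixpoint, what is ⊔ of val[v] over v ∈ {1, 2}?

⊤

Worklist (4 pops):
  #1 pop 0: in=⊥ → 1 (no change)
  #2 pop 1: in=1 → 3 (was ⊥); enqueue []
  #3 pop 2: in=3 → 1 (was ⊥); enqueue [0]
  #4 pop 0: in=1 → 1 (no change)

Fixpoint:
  val[0] = 1
  val[1] = 3
  val[2] = 1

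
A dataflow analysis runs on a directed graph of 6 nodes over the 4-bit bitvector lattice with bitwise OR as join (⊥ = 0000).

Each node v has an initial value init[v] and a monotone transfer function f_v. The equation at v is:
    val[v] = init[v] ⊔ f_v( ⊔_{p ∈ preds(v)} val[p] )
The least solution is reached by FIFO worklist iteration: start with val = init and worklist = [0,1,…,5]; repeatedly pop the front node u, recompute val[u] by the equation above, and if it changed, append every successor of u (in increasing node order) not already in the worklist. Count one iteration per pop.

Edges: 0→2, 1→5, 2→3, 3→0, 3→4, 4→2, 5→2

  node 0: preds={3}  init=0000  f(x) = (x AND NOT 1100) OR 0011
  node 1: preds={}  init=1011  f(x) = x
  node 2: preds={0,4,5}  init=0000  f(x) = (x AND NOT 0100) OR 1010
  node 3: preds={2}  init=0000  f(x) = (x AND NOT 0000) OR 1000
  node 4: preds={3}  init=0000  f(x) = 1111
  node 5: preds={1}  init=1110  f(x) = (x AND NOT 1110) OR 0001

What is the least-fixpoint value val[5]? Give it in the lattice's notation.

Worklist (8 pops):
  #1 pop 0: in=0000 → 0011 (was 0000); enqueue []
  #2 pop 1: in=0000 → 1011 (no change)
  #3 pop 2: in=1111 → 1011 (was 0000); enqueue []
  #4 pop 3: in=1011 → 1011 (was 0000); enqueue [0]
  #5 pop 4: in=1011 → 1111 (was 0000); enqueue [2]
  #6 pop 5: in=1011 → 1111 (was 1110); enqueue []
  #7 pop 0: in=1011 → 0011 (no change)
  #8 pop 2: in=1111 → 1011 (no change)

Fixpoint:
  val[0] = 0011
  val[1] = 1011
  val[2] = 1011
  val[3] = 1011
  val[4] = 1111
  val[5] = 1111

1111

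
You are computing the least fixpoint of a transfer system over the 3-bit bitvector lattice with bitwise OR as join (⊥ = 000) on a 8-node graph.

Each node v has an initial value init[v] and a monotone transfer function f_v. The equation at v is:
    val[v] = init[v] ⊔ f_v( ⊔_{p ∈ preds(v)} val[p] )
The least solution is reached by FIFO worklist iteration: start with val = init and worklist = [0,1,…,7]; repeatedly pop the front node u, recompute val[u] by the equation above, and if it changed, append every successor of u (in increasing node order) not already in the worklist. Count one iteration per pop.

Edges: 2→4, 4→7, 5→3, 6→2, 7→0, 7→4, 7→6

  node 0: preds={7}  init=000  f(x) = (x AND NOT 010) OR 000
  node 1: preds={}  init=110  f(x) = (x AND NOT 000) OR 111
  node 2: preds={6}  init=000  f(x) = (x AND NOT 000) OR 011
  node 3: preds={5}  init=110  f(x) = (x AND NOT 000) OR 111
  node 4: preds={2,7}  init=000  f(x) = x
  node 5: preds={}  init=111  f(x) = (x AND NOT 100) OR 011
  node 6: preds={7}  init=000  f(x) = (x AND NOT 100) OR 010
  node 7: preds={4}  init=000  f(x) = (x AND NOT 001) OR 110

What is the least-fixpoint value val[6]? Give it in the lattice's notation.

010

Iteration log — 13 steps:
  step 1. node 0  ⊔preds=000  new=000  stable
  step 2. node 1  ⊔preds=000  new=111  old=110  +wl: 
  step 3. node 2  ⊔preds=000  new=011  old=000  +wl: 
  step 4. node 3  ⊔preds=111  new=111  old=110  +wl: 
  step 5. node 4  ⊔preds=011  new=011  old=000  +wl: 
  step 6. node 5  ⊔preds=000  new=111  stable
  step 7. node 6  ⊔preds=000  new=010  old=000  +wl: 2
  step 8. node 7  ⊔preds=011  new=110  old=000  +wl: 0,4,6
  step 9. node 2  ⊔preds=010  new=011  stable
  step 10. node 0  ⊔preds=110  new=100  old=000  +wl: 
  step 11. node 4  ⊔preds=111  new=111  old=011  +wl: 7
  step 12. node 6  ⊔preds=110  new=010  stable
  step 13. node 7  ⊔preds=111  new=110  stable

Least fixpoint reached:
  node 0: 100
  node 1: 111
  node 2: 011
  node 3: 111
  node 4: 111
  node 5: 111
  node 6: 010
  node 7: 110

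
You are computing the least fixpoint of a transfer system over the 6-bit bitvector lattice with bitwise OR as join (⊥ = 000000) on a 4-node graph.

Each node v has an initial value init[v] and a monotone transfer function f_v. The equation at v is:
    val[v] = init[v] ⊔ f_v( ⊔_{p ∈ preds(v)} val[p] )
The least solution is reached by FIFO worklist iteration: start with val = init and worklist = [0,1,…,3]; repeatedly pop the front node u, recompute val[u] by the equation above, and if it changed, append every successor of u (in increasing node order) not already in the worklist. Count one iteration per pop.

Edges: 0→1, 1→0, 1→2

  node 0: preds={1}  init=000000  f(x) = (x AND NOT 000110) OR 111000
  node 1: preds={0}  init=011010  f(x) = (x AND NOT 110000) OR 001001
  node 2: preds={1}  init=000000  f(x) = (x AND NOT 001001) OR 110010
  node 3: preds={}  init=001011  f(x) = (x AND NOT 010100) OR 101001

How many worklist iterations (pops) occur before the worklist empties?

6

Iteration log — 6 steps:
  step 1. node 0  ⊔preds=011010  new=111000  old=000000  +wl: 
  step 2. node 1  ⊔preds=111000  new=011011  old=011010  +wl: 0
  step 3. node 2  ⊔preds=011011  new=110010  old=000000  +wl: 
  step 4. node 3  ⊔preds=000000  new=101011  old=001011  +wl: 
  step 5. node 0  ⊔preds=011011  new=111001  old=111000  +wl: 1
  step 6. node 1  ⊔preds=111001  new=011011  stable

Least fixpoint reached:
  node 0: 111001
  node 1: 011011
  node 2: 110010
  node 3: 101011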